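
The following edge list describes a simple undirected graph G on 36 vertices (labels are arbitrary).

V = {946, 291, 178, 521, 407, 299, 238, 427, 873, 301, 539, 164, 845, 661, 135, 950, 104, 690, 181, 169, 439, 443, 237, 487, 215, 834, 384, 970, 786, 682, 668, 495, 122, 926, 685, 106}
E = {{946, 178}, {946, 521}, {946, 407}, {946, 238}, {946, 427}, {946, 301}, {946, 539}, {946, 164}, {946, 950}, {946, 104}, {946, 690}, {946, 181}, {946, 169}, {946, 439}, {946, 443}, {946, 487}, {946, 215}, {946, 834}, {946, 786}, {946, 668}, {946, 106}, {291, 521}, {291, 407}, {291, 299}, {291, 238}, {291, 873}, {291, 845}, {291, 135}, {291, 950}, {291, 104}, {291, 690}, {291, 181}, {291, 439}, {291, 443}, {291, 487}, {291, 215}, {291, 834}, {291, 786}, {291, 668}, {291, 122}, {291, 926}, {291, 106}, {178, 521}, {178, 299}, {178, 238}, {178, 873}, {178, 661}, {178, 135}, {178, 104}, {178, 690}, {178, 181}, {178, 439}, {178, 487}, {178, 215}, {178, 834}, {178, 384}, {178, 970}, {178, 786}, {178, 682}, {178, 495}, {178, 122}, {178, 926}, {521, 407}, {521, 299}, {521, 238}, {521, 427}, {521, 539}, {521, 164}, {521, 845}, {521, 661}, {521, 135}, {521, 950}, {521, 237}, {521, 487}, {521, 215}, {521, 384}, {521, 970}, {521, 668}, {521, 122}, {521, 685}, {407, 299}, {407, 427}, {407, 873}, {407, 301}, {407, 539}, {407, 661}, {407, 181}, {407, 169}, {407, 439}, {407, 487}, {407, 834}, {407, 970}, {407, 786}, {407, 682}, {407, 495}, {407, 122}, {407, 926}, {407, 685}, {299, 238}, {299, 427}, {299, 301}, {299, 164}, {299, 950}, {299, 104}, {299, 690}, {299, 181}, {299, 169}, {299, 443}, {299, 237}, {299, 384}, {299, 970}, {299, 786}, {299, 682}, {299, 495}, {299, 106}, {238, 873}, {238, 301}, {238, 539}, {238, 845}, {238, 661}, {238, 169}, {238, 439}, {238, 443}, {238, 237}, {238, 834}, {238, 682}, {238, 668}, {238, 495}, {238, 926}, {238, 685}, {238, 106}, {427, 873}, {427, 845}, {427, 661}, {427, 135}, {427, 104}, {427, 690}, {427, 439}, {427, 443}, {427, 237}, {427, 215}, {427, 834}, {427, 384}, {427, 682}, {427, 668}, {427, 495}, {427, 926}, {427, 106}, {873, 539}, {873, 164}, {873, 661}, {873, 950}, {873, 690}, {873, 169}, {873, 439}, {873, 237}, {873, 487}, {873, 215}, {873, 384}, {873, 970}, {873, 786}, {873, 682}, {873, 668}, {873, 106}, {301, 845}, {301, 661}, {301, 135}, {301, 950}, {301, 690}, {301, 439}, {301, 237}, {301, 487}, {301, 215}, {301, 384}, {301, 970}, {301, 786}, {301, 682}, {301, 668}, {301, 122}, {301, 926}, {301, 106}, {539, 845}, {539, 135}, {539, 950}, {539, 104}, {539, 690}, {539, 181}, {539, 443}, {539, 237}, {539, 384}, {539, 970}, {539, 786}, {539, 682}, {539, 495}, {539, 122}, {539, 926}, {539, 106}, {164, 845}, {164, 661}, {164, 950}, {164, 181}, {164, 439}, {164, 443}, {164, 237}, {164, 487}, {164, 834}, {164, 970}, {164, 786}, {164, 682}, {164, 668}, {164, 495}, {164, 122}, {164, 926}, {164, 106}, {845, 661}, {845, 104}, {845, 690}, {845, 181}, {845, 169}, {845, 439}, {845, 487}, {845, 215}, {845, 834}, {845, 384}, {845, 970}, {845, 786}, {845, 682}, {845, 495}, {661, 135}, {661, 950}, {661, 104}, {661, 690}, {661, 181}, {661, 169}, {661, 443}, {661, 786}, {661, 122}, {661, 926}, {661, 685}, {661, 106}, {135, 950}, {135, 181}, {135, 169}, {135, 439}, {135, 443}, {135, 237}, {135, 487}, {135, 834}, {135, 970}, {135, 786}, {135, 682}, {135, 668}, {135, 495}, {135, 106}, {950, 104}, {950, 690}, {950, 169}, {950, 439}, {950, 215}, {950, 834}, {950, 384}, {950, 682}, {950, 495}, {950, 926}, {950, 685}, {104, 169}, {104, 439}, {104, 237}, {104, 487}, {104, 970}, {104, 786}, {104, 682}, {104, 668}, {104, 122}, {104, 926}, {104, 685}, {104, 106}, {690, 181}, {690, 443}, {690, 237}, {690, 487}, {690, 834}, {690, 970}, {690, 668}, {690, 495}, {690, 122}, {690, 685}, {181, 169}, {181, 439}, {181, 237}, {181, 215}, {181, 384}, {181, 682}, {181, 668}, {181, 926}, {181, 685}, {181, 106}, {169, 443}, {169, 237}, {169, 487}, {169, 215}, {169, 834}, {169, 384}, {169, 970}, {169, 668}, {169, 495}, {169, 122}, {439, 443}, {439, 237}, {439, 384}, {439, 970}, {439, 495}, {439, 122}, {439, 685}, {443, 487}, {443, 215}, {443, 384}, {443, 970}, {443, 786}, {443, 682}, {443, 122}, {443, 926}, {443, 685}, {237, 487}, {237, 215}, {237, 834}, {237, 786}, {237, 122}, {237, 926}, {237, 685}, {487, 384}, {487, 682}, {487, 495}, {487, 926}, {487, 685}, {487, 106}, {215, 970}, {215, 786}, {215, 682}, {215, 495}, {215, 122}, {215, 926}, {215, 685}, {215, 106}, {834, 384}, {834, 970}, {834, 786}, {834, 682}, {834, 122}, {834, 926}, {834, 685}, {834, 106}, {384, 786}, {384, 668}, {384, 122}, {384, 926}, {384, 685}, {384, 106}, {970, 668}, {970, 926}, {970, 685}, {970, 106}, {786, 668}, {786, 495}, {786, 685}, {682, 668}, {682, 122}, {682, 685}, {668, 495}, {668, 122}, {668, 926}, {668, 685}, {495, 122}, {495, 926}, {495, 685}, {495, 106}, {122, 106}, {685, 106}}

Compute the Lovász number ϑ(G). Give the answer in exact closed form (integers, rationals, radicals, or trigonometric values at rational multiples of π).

8

N(926) = {291, 178, 407, 238, 427, 301, 539, 164, 661, 950, 104, 181, 443, 237, 487, 215, 834, 384, 970, 668, 495}, |N(926)| = 21.
deg(668) = 21; N(668) = {946, 291, 521, 238, 427, 873, 301, 164, 135, 104, 690, 181, 169, 384, 970, 786, 682, 495, 122, 926, 685}.
deg(237) = 21; N(237) = {521, 299, 238, 427, 873, 301, 539, 164, 135, 104, 690, 181, 169, 439, 487, 215, 834, 786, 122, 926, 685}.
deg(495) = 21; N(495) = {178, 407, 299, 238, 427, 539, 164, 845, 135, 950, 690, 169, 439, 487, 215, 786, 668, 122, 926, 685, 106}.
21-regular, N=36; Kneser-type, 2-subsets of [9].
Distinct eigenvalues (to 3 d.p.): [21.0, 1.0, -6.0].
Lovász (edge-transitive): ϑ = −36·(-6)/((21)−(-6)) = 8.
Numerically 8.00000.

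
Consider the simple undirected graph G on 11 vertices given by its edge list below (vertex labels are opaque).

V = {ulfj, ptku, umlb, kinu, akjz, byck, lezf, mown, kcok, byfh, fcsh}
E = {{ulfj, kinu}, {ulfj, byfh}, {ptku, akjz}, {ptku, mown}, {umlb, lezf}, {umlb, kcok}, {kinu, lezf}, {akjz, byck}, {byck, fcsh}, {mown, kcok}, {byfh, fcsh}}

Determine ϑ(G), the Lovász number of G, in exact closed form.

11*cos(pi/11)/(cos(pi/11) + 1)

Vertex byfh has 2 neighbors: ulfj, fcsh.
deg(mown) = 2; N(mown) = {ptku, kcok}.
N(umlb) = {lezf, kcok}, |N(umlb)| = 2.
Vertex ptku has 2 neighbors: akjz, mown.
11-vertex 2-regular graph: this is C_{11}, the 11-cycle.
A has 6 distinct eigenvalues ≈ [2.0, 1.68251, 0.83083, -0.28463, -1.30972, -1.91899].
Lovász (edge-transitive): ϑ = −11·(-2*cos(pi/11))/((2)−(-2*cos(pi/11))) = 11*cos(pi/11)/(cos(pi/11) + 1).
≈ 5.38630 (to 5 d.p.).
α=5, χ(Ḡ)=6; ϑ=11*cos(pi/11)/(cos(pi/11) + 1) lies between (both strict).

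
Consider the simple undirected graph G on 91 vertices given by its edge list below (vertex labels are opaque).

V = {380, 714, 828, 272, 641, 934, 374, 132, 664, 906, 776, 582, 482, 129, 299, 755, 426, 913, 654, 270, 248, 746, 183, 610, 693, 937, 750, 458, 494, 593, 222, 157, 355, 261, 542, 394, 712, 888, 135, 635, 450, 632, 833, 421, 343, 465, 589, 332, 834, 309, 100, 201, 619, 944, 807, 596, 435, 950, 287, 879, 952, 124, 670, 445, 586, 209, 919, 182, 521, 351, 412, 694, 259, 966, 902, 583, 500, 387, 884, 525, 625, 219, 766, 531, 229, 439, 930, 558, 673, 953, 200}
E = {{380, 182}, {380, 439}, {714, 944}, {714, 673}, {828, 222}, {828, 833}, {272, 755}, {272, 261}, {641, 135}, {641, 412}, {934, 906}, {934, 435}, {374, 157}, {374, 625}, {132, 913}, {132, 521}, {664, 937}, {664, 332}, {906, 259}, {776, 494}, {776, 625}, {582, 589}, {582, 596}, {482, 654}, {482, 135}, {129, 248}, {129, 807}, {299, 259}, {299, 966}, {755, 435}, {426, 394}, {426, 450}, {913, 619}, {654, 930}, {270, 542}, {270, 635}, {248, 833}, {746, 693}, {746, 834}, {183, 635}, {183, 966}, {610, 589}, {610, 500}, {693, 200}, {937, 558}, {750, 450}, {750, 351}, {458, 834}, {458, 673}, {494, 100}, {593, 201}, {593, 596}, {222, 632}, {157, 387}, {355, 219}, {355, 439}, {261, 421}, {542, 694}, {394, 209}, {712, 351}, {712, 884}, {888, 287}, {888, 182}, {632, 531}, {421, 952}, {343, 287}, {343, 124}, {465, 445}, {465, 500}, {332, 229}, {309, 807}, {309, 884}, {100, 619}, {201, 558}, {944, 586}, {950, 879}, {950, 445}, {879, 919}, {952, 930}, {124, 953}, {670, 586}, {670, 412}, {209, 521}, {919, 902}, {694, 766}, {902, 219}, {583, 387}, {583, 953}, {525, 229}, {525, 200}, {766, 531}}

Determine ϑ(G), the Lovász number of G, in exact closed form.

91*cos(pi/91)/(cos(pi/91) + 1)

Vertex 712 has 2 neighbors: 351, 884.
N(380) = {182, 439}, |N(380)| = 2.
deg(694) = 2; N(694) = {542, 766}.
N(309) = {807, 884}, |N(309)| = 2.
G on 91 vertices is 2-regular; connected 2-regular on 91 ⇒ C_{91}.
The 46 distinct eigenvalues: [2.0, 1.99523, 1.98096, 1.95725, 1.92421, 1.882, 1.83082, 1.77091, 1.70257, 1.62611, 1.54191, 1.45035, 1.35189, 1.24698, 1.13613, 1.01987, 0.89874, 0.77333, 0.64424, 0.51208, 0.37748, 0.24107, 0.10352, -0.03452, -0.1724, -0.30946, -0.44504, -0.5785, -0.70921, -0.83654, -0.95987, -1.07864, -1.19226, -1.30021, -1.40196, -1.49702, -1.58495, -1.66533, -1.73778, -1.80194, -1.85751, -1.90424, -1.94188, -1.97028, -1.98928, -1.99881].
−91·(-2*cos(pi/91)) / ((2)−(-2*cos(pi/91))) = 91*cos(pi/91)/(cos(pi/91) + 1) = ϑ(G).
ϑ(G) ≈ 45.4864402.
Lovász sandwich 45 ≤ 91*cos(pi/91)/(cos(pi/91) + 1) ≤ 46: both strict.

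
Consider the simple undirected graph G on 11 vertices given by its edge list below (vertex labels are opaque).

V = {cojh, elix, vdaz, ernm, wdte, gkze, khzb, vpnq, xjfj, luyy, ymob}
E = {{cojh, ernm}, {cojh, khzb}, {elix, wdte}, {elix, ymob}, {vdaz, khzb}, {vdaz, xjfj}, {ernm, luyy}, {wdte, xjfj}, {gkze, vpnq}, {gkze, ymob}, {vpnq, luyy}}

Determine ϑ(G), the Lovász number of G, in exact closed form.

N(ernm) = {cojh, luyy}, |N(ernm)| = 2.
Vertex xjfj has 2 neighbors: vdaz, wdte.
deg(gkze) = 2; N(gkze) = {vpnq, ymob}.
Vertex vpnq has 2 neighbors: gkze, luyy.
Regular of degree 2 on 11 vertices: connected 2-regular on 11 ⇒ C_{11}.
Distinct eigenvalues (to 3 d.p.): [2.0, 1.683, 0.831, -0.285, -1.31, -1.919].
With N=11: ϑ(G) = 11·(-(-1)*2*cos(pi/11))/(2−(-2*cos(pi/11))) = 11*cos(pi/11)/(cos(pi/11) + 1).
= 5.38630291… (decimal).
Sandwich: α(G)=5 ≤ ϑ(G)=11*cos(pi/11)/(cos(pi/11) + 1) ≤ χ(Ḡ)=6 (both strict).

11*cos(pi/11)/(cos(pi/11) + 1)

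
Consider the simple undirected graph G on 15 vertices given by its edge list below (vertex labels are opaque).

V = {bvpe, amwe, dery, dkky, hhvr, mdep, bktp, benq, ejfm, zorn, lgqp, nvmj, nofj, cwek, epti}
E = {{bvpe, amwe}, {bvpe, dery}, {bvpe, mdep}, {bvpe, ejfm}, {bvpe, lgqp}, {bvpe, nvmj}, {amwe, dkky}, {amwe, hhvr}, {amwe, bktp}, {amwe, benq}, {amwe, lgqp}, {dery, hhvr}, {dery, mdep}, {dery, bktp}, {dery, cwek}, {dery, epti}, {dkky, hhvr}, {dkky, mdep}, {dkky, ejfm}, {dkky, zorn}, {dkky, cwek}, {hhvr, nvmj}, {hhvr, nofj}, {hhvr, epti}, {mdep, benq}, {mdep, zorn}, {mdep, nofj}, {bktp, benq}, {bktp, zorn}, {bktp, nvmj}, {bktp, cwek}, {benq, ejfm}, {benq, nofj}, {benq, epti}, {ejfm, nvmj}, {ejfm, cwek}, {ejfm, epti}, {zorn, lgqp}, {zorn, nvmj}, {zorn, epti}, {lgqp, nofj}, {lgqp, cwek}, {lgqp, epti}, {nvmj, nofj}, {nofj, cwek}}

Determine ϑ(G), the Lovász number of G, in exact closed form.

5

Vertex benq has 6 neighbors: amwe, mdep, bktp, ejfm, nofj, epti.
Vertex hhvr has 6 neighbors: amwe, dery, dkky, nvmj, nofj, epti.
deg(ejfm) = 6; N(ejfm) = {bvpe, dkky, benq, nvmj, cwek, epti}.
N(cwek) = {dery, dkky, bktp, ejfm, lgqp, nofj}, |N(cwek)| = 6.
15-vertex 6-regular graph: Kneser K(6,2) on C(6,2)=15 vertices.
spec(A) ≈ [6.0, 1.0, -3.0] (distinct, 6 d.p.).
With N=15: ϑ(G) = 15·(-1*(-3))/(6−(-3)) = 5.
≈ 5.00000000 (to 8 d.p.).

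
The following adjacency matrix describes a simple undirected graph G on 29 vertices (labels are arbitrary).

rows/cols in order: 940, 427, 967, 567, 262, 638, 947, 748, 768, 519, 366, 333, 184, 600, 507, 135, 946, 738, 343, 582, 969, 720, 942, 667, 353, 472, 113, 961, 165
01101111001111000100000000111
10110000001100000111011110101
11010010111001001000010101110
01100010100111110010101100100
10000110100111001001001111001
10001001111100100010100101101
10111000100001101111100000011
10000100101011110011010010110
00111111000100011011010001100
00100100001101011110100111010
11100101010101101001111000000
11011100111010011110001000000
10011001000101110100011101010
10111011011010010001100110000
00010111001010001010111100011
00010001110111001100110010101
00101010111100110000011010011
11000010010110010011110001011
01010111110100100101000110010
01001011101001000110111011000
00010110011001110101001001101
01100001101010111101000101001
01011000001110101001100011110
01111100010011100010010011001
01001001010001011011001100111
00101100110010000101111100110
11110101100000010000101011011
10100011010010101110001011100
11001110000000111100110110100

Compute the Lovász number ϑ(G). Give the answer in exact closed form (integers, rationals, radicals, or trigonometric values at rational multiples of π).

sqrt(29)

N(135) = {567, 748, 768, 519, 333, 184, 600, 946, 738, 969, 720, 353, 113, 165}, |N(135)| = 14.
deg(184) = 14; N(184) = {940, 567, 262, 748, 333, 600, 507, 135, 738, 720, 942, 667, 472, 961}.
Vertex 638 has 14 neighbors: 940, 262, 748, 768, 519, 366, 333, 507, 343, 969, 667, 472, 113, 165.
deg(768) = 14; N(768) = {967, 567, 262, 638, 947, 748, 333, 135, 946, 343, 582, 720, 472, 113}.
deg(v) = 14 for all v (|V|=29); Paley(29): SR with (k,λ,μ)=(14,6,7).
spec(A) ≈ [14.0, 2.192582, -3.192582] (distinct, 6 d.p.).
Lovász: ϑ = −29(-sqrt(29)/2 - 1/2)/(14+-(-sqrt(29)/2 - 1/2)) = sqrt(29).
= 5.3852… (decimal).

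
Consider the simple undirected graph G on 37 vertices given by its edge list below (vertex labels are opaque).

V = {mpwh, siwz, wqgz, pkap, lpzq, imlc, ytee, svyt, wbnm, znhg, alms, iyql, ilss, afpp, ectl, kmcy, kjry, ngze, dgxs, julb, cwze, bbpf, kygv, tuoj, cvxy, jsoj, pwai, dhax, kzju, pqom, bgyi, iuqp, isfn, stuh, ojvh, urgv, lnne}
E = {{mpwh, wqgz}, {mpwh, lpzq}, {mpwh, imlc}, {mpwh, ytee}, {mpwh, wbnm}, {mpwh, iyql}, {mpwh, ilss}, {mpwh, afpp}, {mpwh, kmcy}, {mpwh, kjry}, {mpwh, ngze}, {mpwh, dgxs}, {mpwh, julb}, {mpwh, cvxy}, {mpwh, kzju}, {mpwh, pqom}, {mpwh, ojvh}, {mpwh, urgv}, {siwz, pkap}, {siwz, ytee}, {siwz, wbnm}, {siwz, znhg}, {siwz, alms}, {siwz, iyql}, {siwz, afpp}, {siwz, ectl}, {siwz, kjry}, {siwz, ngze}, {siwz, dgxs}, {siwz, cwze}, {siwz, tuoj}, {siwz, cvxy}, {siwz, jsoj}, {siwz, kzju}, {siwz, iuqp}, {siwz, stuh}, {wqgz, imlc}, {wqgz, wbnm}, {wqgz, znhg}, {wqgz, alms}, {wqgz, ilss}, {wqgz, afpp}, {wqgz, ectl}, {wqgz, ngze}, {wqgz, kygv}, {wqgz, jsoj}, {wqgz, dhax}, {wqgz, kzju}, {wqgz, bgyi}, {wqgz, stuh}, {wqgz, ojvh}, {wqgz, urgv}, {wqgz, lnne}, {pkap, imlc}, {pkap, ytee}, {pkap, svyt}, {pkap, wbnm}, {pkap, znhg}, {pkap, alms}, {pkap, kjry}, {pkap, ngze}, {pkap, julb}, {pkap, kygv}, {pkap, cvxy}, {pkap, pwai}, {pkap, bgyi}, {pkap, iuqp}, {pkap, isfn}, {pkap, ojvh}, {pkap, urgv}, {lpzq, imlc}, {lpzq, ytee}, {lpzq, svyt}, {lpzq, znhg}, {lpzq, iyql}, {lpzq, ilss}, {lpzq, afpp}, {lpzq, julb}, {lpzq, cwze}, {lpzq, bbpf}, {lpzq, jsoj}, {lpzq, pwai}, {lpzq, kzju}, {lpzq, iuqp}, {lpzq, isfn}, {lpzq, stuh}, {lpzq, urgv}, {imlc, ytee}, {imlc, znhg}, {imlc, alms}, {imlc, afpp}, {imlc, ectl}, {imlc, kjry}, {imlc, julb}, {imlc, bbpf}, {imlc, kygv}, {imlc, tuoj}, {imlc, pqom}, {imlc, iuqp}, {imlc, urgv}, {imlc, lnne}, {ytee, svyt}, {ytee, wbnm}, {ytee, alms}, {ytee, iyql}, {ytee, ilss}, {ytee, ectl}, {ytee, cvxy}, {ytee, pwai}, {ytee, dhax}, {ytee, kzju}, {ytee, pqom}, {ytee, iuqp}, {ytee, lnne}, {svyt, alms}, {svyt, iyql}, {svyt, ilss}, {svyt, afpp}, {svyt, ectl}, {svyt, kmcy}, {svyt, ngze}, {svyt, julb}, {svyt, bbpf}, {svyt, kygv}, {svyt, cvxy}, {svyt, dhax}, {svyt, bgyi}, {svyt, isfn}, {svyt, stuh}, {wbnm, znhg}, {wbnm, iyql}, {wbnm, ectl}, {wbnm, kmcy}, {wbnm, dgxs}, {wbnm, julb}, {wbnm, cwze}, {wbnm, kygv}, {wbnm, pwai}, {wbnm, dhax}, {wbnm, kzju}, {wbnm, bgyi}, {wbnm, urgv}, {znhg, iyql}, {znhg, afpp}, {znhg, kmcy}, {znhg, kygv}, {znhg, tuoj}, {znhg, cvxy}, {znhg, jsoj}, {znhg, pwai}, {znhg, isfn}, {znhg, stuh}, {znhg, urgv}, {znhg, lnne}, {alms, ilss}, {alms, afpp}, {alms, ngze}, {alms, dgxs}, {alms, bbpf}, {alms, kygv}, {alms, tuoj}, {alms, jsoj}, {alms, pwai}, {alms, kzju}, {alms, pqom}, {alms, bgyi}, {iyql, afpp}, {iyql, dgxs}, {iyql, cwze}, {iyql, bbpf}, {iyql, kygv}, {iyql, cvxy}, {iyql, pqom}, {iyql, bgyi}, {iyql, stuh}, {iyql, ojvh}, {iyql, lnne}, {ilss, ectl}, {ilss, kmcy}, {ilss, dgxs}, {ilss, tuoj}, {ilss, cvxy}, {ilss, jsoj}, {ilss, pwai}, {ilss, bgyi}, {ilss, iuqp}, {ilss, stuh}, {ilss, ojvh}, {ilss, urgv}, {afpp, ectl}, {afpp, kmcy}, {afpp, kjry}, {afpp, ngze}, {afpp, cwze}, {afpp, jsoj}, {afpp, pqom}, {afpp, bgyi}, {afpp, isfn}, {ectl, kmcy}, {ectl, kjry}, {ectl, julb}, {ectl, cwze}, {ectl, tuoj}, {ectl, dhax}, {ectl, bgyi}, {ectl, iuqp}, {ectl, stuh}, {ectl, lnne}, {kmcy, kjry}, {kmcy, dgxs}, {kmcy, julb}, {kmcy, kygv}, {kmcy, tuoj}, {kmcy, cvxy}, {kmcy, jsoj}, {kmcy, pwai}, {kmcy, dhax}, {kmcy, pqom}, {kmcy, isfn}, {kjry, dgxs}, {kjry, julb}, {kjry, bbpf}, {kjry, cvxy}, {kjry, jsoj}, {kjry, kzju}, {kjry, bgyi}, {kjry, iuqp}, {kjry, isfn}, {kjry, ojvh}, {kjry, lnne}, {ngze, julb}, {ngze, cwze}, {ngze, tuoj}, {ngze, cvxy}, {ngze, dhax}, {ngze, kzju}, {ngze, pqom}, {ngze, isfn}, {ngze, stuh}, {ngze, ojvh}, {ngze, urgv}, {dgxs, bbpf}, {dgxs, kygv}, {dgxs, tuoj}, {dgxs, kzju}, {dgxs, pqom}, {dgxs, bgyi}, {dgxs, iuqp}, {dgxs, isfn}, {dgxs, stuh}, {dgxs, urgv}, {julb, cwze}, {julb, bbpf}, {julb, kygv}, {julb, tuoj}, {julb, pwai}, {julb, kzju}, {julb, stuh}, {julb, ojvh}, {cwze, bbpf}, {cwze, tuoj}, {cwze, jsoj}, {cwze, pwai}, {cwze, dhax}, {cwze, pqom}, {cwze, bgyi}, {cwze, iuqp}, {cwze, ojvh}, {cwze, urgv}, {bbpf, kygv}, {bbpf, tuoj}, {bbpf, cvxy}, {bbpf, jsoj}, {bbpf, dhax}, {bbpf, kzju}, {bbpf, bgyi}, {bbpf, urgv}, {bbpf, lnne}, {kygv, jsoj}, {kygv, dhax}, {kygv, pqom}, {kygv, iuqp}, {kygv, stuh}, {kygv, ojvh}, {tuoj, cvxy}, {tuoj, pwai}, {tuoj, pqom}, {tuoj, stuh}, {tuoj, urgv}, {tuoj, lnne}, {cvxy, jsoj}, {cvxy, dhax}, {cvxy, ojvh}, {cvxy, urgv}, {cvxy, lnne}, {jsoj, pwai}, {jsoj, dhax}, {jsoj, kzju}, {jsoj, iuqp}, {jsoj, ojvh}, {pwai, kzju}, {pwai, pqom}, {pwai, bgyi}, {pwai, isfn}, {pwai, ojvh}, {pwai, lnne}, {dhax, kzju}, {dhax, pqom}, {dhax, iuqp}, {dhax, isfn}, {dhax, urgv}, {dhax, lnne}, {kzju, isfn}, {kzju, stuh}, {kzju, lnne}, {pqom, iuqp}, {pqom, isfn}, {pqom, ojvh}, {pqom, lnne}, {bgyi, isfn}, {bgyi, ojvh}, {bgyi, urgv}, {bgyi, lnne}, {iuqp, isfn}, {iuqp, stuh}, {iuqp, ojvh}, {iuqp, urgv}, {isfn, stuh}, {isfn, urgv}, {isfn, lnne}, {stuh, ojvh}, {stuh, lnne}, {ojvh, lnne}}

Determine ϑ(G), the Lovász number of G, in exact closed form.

sqrt(37)

N(jsoj) = {siwz, wqgz, lpzq, znhg, alms, ilss, afpp, kmcy, kjry, cwze, bbpf, kygv, cvxy, pwai, dhax, kzju, iuqp, ojvh}, |N(jsoj)| = 18.
Vertex siwz has 18 neighbors: pkap, ytee, wbnm, znhg, alms, iyql, afpp, ectl, kjry, ngze, dgxs, cwze, tuoj, cvxy, jsoj, kzju, iuqp, stuh.
deg(znhg) = 18; N(znhg) = {siwz, wqgz, pkap, lpzq, imlc, wbnm, iyql, afpp, kmcy, kygv, tuoj, cvxy, jsoj, pwai, isfn, stuh, urgv, lnne}.
deg(tuoj) = 18; N(tuoj) = {siwz, imlc, znhg, alms, ilss, ectl, kmcy, ngze, dgxs, julb, cwze, bbpf, cvxy, pwai, pqom, stuh, urgv, lnne}.
37-vertex 18-regular graph: Paley(37): SR with (k,λ,μ)=(18,8,9).
The 3 distinct eigenvalues: [18.0, 2.5414, -3.5414].
With N=37: ϑ(G) = 37·(-(-sqrt(37)/2 - 1/2))/(18−(-sqrt(37)/2 - 1/2)) = sqrt(37).
Numerically 6.0828.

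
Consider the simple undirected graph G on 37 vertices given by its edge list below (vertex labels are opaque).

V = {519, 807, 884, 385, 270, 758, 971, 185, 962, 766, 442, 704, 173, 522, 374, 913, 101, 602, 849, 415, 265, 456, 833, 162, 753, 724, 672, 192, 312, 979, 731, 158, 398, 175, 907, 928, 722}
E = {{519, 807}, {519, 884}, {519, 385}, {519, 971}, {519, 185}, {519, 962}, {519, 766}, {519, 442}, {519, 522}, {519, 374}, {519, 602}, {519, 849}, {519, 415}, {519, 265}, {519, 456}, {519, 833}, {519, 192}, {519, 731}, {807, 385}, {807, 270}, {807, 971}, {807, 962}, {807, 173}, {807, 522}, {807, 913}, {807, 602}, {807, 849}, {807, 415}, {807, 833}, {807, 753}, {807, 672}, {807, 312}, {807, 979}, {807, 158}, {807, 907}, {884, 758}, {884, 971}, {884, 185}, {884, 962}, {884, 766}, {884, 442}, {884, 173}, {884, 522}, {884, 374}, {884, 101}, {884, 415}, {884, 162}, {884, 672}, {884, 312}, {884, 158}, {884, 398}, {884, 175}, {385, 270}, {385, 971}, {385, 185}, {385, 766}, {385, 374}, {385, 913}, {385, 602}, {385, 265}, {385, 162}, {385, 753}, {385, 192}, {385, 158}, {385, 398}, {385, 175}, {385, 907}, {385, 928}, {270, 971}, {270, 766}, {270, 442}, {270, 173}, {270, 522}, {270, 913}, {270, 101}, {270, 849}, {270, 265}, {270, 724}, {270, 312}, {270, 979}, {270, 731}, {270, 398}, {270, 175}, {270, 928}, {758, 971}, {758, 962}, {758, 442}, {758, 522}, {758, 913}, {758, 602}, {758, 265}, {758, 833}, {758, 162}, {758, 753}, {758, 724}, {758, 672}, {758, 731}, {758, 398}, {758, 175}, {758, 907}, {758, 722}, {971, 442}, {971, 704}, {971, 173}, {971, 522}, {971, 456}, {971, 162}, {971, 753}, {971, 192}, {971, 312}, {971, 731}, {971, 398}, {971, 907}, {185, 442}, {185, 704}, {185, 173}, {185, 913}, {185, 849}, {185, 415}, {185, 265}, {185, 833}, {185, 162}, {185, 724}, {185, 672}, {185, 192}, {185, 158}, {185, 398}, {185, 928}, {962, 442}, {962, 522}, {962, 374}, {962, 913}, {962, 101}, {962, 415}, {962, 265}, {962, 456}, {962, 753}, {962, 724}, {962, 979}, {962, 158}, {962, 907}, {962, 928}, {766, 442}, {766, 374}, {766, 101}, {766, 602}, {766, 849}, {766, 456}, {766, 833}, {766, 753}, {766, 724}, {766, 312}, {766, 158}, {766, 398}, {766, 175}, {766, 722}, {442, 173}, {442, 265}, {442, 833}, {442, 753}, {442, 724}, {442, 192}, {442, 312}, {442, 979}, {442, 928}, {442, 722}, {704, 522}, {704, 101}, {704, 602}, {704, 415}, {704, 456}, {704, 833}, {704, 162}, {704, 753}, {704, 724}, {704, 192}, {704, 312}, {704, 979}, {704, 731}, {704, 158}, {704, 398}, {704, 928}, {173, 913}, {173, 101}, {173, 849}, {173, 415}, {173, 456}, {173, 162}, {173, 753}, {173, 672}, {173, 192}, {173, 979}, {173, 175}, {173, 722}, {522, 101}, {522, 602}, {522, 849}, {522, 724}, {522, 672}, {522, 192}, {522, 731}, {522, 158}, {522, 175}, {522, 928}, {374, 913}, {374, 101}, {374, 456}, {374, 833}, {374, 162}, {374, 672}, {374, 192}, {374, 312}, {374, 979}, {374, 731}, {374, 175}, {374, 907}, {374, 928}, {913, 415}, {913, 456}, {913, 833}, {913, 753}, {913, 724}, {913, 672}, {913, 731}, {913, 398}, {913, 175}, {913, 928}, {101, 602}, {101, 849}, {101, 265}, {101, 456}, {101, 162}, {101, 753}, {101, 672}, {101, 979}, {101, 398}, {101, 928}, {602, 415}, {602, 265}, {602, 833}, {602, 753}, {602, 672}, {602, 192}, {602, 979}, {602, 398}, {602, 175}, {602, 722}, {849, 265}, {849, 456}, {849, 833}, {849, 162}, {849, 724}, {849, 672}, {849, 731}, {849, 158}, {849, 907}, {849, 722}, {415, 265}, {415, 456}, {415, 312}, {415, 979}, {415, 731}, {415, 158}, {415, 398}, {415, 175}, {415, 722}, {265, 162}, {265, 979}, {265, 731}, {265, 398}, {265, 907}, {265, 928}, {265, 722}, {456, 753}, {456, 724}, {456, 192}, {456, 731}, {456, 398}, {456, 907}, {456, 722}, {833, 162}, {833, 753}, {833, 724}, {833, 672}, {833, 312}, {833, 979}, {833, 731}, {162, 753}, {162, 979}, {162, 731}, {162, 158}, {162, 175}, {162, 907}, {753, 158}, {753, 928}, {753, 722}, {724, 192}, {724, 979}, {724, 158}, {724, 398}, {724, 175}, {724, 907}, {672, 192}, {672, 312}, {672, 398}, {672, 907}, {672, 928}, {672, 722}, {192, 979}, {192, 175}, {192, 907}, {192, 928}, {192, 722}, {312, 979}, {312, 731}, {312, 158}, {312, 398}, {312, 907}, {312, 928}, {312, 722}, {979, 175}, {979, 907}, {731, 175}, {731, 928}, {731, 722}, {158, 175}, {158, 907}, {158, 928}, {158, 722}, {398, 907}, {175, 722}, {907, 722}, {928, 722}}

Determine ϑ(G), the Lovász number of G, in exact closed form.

sqrt(37)

Vertex 849 has 18 neighbors: 519, 807, 270, 185, 766, 173, 522, 101, 265, 456, 833, 162, 724, 672, 731, 158, 907, 722.
Vertex 398 has 18 neighbors: 884, 385, 270, 758, 971, 185, 766, 704, 913, 101, 602, 415, 265, 456, 724, 672, 312, 907.
Vertex 672 has 18 neighbors: 807, 884, 758, 185, 173, 522, 374, 913, 101, 602, 849, 833, 192, 312, 398, 907, 928, 722.
deg(522) = 18; N(522) = {519, 807, 884, 270, 758, 971, 962, 704, 101, 602, 849, 724, 672, 192, 731, 158, 175, 928}.
37-vertex 18-regular graph: Paley(37): SR with (k,λ,μ)=(18,8,9).
Distinct eigenvalues (to 6 d.p.): [18.0, 2.541381, -3.541381].
−37·(-sqrt(37)/2 - 1/2) / ((18)−(-sqrt(37)/2 - 1/2)) = sqrt(37) = ϑ(G).
= 6.082763… (decimal).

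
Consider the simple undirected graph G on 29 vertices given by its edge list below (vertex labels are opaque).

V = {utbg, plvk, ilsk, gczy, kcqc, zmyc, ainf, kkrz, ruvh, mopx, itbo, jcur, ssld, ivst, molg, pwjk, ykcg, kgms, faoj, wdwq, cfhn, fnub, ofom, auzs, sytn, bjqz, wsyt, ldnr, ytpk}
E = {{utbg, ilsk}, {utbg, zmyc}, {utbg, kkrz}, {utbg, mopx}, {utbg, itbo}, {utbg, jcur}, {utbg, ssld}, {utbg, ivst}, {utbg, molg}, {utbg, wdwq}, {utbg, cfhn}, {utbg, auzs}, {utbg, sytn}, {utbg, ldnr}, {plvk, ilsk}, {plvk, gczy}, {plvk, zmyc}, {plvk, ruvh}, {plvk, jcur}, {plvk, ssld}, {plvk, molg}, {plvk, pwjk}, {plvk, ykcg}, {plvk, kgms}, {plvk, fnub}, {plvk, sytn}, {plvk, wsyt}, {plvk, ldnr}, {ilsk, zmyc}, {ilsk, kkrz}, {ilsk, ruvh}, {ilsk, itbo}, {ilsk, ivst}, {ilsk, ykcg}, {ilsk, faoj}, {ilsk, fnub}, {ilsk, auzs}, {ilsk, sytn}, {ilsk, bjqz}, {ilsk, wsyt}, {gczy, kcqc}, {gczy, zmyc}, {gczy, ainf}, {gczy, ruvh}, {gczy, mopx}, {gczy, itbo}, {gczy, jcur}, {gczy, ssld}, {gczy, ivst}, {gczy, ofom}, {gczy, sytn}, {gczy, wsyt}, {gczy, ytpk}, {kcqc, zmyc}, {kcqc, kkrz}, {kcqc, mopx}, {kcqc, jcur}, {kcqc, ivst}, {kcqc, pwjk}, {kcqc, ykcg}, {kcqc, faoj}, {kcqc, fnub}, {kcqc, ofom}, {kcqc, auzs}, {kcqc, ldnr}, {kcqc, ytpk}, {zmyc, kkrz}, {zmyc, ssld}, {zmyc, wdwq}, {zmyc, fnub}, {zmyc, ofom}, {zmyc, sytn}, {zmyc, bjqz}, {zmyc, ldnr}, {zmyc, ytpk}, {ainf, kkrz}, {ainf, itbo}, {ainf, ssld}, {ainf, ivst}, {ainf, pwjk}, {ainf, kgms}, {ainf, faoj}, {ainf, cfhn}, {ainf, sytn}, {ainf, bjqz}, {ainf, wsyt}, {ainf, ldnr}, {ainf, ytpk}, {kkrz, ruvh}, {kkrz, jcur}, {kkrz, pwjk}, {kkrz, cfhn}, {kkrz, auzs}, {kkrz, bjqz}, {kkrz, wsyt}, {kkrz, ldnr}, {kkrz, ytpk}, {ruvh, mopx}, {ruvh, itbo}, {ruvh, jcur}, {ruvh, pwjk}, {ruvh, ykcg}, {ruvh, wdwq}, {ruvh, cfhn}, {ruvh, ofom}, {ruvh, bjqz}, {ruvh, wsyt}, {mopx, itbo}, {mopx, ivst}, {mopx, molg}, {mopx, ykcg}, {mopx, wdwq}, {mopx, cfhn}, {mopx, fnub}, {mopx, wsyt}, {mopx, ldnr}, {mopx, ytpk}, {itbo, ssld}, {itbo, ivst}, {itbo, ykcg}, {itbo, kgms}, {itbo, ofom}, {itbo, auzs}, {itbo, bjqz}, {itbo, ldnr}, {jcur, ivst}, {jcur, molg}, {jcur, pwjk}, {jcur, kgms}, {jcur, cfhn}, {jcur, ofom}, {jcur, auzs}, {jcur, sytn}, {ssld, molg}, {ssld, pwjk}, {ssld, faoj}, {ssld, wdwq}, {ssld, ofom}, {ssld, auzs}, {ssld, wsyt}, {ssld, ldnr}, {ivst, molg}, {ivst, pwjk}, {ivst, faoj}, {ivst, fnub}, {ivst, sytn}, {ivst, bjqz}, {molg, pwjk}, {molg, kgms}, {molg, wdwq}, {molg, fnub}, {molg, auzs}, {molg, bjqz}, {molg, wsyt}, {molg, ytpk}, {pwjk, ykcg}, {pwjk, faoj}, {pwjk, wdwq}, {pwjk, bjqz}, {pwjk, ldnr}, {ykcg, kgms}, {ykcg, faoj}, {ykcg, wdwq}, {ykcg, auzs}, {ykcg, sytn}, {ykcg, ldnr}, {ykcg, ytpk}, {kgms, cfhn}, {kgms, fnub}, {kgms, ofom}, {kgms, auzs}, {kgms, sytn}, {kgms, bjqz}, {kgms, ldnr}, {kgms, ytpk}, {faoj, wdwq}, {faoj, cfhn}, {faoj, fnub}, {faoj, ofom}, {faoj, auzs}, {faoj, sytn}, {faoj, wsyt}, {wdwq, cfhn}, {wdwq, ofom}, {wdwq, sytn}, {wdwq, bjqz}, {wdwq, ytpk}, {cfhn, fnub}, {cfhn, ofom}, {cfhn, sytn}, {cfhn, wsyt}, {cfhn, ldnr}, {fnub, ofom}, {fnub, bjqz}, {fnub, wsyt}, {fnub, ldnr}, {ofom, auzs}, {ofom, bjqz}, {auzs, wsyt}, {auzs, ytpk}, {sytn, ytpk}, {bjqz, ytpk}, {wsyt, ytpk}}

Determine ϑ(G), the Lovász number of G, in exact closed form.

sqrt(29)

N(sytn) = {utbg, plvk, ilsk, gczy, zmyc, ainf, jcur, ivst, ykcg, kgms, faoj, wdwq, cfhn, ytpk}, |N(sytn)| = 14.
deg(ainf) = 14; N(ainf) = {gczy, kkrz, itbo, ssld, ivst, pwjk, kgms, faoj, cfhn, sytn, bjqz, wsyt, ldnr, ytpk}.
deg(ofom) = 14; N(ofom) = {gczy, kcqc, zmyc, ruvh, itbo, jcur, ssld, kgms, faoj, wdwq, cfhn, fnub, auzs, bjqz}.
deg(jcur) = 14; N(jcur) = {utbg, plvk, gczy, kcqc, kkrz, ruvh, ivst, molg, pwjk, kgms, cfhn, ofom, auzs, sytn}.
29-vertex 14-regular graph: SR(29,14,6,7) — a Paley graph.
Distinct eigenvalues (to 5 d.p.): [14.0, 2.19258, -3.19258].
Lovász: ϑ = −29(-sqrt(29)/2 - 1/2)/(14+-(-sqrt(29)/2 - 1/2)) = sqrt(29).
Numerically 5.3851648.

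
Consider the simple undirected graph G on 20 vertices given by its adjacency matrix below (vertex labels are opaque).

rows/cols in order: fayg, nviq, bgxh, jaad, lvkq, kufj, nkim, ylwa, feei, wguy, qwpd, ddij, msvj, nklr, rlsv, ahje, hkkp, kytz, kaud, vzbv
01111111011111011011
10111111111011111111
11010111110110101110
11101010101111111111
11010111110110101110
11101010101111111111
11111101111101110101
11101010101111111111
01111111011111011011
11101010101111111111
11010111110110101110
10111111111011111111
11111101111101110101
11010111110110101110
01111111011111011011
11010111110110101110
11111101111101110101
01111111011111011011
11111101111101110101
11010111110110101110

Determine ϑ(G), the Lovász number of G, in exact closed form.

6

deg(hkkp) = 16; N(hkkp) = {fayg, nviq, bgxh, jaad, lvkq, kufj, ylwa, feei, wguy, qwpd, ddij, nklr, rlsv, ahje, kytz, vzbv}.
N(fayg) = {nviq, bgxh, jaad, lvkq, kufj, nkim, ylwa, wguy, qwpd, ddij, msvj, nklr, ahje, hkkp, kaud, vzbv}, |N(fayg)| = 16.
Vertex ddij has 18 neighbors: fayg, bgxh, jaad, lvkq, kufj, nkim, ylwa, feei, wguy, qwpd, msvj, nklr, rlsv, ahje, hkkp, kytz, kaud, vzbv.
Vertex kufj has 16 neighbors: fayg, nviq, bgxh, lvkq, nkim, feei, qwpd, ddij, msvj, nklr, rlsv, ahje, hkkp, kytz, kaud, vzbv.
K_{6,4,4,4,2} (perfect); ϑ(G) = α(G) = max{6,4,4,4,2} = 6.
= 6.000000000… (decimal).
6 ≤ 6 ≤ 6: collapsed.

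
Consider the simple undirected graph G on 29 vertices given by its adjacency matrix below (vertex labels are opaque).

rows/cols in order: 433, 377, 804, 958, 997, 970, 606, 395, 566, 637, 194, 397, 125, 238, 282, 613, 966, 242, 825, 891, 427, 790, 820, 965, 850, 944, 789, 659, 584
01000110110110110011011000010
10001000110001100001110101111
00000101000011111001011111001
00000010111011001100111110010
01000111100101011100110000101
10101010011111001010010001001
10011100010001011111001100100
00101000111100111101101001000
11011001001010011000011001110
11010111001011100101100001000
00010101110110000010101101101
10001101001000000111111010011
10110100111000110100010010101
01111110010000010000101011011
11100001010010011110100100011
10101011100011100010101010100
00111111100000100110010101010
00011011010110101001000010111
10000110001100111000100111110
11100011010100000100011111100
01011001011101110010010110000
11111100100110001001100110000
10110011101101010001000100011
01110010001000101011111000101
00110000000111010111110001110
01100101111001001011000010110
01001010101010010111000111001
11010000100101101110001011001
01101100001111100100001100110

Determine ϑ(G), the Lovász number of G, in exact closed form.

sqrt(29)

N(970) = {433, 804, 997, 606, 637, 194, 397, 125, 238, 966, 825, 790, 944, 584}, |N(970)| = 14.
Vertex 958 has 14 neighbors: 606, 566, 637, 194, 125, 238, 966, 242, 427, 790, 820, 965, 850, 659.
deg(965) = 14; N(965) = {377, 804, 958, 606, 194, 282, 966, 825, 891, 427, 790, 820, 789, 584}.
deg(584) = 14; N(584) = {377, 804, 997, 970, 194, 397, 125, 238, 282, 242, 820, 965, 789, 659}.
29-vertex 14-regular graph: Paley(29): SR with (k,λ,μ)=(14,6,7).
Distinct eigenvalues (to 6 d.p.): [14.0, 2.192582, -3.192582].
Lovász (edge-transitive): ϑ = −29·(-sqrt(29)/2 - 1/2)/((14)−(-sqrt(29)/2 - 1/2)) = sqrt(29).
Numerically 5.38516.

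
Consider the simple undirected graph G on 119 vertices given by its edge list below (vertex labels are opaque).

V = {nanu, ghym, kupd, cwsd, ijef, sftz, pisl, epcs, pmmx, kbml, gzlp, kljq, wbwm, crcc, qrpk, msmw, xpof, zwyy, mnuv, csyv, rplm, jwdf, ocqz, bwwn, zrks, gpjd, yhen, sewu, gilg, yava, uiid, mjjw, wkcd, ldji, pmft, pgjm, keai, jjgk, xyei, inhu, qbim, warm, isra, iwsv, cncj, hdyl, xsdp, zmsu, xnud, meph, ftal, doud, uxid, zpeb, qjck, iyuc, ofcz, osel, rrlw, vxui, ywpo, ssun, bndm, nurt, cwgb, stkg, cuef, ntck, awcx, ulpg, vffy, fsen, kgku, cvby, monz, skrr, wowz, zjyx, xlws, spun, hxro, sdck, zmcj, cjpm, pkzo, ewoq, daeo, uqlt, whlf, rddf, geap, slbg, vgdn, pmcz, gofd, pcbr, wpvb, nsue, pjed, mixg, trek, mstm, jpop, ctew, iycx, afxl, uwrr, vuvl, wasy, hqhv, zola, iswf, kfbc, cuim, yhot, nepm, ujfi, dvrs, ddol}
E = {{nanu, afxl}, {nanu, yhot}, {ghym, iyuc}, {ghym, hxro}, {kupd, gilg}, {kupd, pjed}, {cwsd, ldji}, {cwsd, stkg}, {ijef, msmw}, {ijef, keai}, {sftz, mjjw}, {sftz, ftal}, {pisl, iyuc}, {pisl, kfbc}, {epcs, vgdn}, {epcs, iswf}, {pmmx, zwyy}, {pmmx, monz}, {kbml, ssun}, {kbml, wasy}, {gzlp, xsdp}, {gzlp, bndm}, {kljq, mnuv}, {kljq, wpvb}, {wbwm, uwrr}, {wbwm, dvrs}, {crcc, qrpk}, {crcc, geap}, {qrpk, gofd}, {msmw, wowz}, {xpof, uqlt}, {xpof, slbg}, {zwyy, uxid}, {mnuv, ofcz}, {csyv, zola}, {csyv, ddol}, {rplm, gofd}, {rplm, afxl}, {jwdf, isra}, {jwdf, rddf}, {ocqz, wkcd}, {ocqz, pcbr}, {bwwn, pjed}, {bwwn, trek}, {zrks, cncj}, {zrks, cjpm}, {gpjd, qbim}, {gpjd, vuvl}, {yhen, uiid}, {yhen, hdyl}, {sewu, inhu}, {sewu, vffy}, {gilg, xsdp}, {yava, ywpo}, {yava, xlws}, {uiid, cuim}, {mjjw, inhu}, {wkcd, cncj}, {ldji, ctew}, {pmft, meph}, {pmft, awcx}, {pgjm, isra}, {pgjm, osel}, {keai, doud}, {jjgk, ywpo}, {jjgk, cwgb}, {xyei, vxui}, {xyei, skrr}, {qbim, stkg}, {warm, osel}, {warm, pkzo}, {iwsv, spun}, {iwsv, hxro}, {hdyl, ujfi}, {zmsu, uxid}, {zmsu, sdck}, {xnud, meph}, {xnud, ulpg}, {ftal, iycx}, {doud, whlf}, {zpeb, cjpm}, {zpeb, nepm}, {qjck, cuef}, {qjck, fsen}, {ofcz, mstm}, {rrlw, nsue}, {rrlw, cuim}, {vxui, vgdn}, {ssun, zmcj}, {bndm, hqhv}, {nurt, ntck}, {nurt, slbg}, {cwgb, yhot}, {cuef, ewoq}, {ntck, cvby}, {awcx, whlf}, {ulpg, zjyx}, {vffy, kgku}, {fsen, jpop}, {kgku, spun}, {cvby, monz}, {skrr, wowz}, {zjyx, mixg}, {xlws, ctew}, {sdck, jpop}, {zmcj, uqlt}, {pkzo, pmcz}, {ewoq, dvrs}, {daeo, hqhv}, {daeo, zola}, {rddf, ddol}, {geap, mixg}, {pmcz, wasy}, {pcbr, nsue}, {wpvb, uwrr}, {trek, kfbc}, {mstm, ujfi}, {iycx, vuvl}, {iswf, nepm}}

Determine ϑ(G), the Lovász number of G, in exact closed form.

119*cos(pi/119)/(cos(pi/119) + 1)

deg(vuvl) = 2; N(vuvl) = {gpjd, iycx}.
N(cuef) = {qjck, ewoq}, |N(cuef)| = 2.
deg(zpeb) = 2; N(zpeb) = {cjpm, nepm}.
Vertex ywpo has 2 neighbors: yava, jjgk.
Every vertex has degree 2 (N=119); the odd cycle C_{119}.
The 60 distinct eigenvalues: [2.0, 1.997213, 1.988859, 1.974962, 1.95556, 1.930708, 1.900475, 1.864944, 1.824216, 1.778403, 1.727634, 1.672049, 1.611804, 1.547067, 1.478018, 1.404849, 1.327765, 1.24698, 1.162719, 1.075218, 0.984719, 0.891477, 0.795749, 0.697804, 0.597914, 0.496357, 0.393417, 0.28938, 0.184537, 0.079179, -0.026399, -0.131904, -0.237041, -0.341517, -0.445042, -0.547326, -0.648085, -0.747037, -0.843907, -0.938425, -1.030328, -1.119358, -1.205269, -1.287821, -1.366783, -1.441936, -1.51307, -1.579986, -1.642499, -1.700434, -1.75363, -1.801938, -1.845223, -1.883366, -1.916259, -1.943812, -1.965946, -1.982601, -1.993731, -1.999303].
ϑ = −N·λ_min/(λ_max−λ_min) = −119·(-2*cos(pi/119))/(2−(-2*cos(pi/119))) = 119*cos(pi/119)/(cos(pi/119) + 1).
= 59.48963156… (decimal).
α=59, χ(Ḡ)=60; ϑ=119*cos(pi/119)/(cos(pi/119) + 1) lies between (both strict).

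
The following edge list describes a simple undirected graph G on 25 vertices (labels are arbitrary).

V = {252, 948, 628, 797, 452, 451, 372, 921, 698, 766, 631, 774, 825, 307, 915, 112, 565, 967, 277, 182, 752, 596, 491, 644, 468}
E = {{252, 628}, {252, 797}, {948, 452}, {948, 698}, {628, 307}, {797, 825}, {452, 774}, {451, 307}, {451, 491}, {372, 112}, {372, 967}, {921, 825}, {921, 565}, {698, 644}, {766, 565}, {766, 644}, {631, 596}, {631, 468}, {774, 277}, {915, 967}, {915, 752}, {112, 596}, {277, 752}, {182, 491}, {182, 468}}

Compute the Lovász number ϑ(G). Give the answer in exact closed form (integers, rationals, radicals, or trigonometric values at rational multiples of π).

25*cos(pi/25)/(cos(pi/25) + 1)

Vertex 774 has 2 neighbors: 452, 277.
N(797) = {252, 825}, |N(797)| = 2.
Vertex 948 has 2 neighbors: 452, 698.
deg(628) = 2; N(628) = {252, 307}.
25-vertex 2-regular graph: a single 25-cycle (edge-transitive).
The 13 distinct eigenvalues: [2.0, 1.93717, 1.75261, 1.45794, 1.07165, 0.61803, 0.12558, -0.37476, -0.85156, -1.27485, -1.61803, -1.85955, -1.98423].
Lovász (edge-transitive): ϑ = −25·(-2*cos(pi/25))/((2)−(-2*cos(pi/25))) = 25*cos(pi/25)/(cos(pi/25) + 1).
ϑ(G) ≈ 12.4505218.
12 ≤ 25*cos(pi/25)/(cos(pi/25) + 1) ≤ 13: both strict.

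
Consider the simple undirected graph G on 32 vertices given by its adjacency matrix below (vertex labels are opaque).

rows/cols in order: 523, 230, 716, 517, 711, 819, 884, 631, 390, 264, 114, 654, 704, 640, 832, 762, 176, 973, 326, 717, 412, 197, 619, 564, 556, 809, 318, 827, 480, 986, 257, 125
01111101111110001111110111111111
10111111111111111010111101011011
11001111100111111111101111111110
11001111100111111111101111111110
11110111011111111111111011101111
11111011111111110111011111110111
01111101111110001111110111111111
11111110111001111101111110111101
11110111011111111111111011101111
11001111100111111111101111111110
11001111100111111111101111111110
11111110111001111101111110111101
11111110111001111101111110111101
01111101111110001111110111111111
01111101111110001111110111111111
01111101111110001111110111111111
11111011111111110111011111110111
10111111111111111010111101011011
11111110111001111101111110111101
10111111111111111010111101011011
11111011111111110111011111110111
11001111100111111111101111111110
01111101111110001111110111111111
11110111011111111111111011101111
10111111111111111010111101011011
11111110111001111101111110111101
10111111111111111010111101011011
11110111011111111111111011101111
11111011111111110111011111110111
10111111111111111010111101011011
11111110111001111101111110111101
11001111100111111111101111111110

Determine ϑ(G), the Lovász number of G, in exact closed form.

6

Vertex 326 has 26 neighbors: 523, 230, 716, 517, 711, 819, 884, 390, 264, 114, 640, 832, 762, 176, 973, 717, 412, 197, 619, 564, 556, 318, 827, 480, 986, 125.
deg(564) = 28; N(564) = {523, 230, 716, 517, 819, 884, 631, 264, 114, 654, 704, 640, 832, 762, 176, 973, 326, 717, 412, 197, 619, 556, 809, 318, 480, 986, 257, 125}.
deg(819) = 28; N(819) = {523, 230, 716, 517, 711, 884, 631, 390, 264, 114, 654, 704, 640, 832, 762, 973, 326, 717, 197, 619, 564, 556, 809, 318, 827, 986, 257, 125}.
N(257) = {523, 230, 716, 517, 711, 819, 884, 390, 264, 114, 640, 832, 762, 176, 973, 717, 412, 197, 619, 564, 556, 318, 827, 480, 986, 125}, |N(257)| = 26.
G = K_{6,6,6,6,4,4}: α = 6 = χ(Ḡ), so ϑ = 6.
= 6.00000000… (decimal).
Check 6 ≤ 6 ≤ 6: collapsed.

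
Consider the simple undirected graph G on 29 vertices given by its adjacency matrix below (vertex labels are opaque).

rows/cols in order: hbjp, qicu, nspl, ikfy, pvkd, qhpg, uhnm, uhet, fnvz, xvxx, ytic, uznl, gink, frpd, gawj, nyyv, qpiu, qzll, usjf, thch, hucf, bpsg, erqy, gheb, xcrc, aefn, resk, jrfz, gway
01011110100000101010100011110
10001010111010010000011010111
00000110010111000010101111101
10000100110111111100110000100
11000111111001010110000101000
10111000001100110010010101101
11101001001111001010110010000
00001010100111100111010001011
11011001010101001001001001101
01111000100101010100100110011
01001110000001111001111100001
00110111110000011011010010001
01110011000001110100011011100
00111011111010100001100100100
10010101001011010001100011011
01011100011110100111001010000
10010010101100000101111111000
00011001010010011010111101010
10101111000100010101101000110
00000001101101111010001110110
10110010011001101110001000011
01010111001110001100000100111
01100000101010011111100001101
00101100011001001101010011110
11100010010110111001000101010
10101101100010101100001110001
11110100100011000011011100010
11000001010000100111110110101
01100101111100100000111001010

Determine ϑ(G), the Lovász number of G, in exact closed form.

N(qhpg) = {hbjp, nspl, ikfy, pvkd, ytic, uznl, gawj, nyyv, usjf, bpsg, gheb, aefn, resk, gway}, |N(qhpg)| = 14.
N(frpd) = {nspl, ikfy, pvkd, uhnm, uhet, fnvz, xvxx, ytic, gink, gawj, thch, hucf, gheb, resk}, |N(frpd)| = 14.
N(gink) = {qicu, nspl, ikfy, uhnm, uhet, frpd, gawj, nyyv, qzll, bpsg, erqy, xcrc, aefn, resk}, |N(gink)| = 14.
N(thch) = {uhet, fnvz, ytic, uznl, frpd, gawj, nyyv, qpiu, usjf, erqy, gheb, xcrc, resk, jrfz}, |N(thch)| = 14.
deg(v) = 14 for all v (|V|=29); SR(29,14,6,7) — a Paley graph.
The 3 distinct eigenvalues: [14.0, 2.192582, -3.192582].
Lovász: ϑ = −29(-sqrt(29)/2 - 1/2)/(14+-(-sqrt(29)/2 - 1/2)) = sqrt(29).
≈ 5.38516 (to 5 d.p.).

sqrt(29)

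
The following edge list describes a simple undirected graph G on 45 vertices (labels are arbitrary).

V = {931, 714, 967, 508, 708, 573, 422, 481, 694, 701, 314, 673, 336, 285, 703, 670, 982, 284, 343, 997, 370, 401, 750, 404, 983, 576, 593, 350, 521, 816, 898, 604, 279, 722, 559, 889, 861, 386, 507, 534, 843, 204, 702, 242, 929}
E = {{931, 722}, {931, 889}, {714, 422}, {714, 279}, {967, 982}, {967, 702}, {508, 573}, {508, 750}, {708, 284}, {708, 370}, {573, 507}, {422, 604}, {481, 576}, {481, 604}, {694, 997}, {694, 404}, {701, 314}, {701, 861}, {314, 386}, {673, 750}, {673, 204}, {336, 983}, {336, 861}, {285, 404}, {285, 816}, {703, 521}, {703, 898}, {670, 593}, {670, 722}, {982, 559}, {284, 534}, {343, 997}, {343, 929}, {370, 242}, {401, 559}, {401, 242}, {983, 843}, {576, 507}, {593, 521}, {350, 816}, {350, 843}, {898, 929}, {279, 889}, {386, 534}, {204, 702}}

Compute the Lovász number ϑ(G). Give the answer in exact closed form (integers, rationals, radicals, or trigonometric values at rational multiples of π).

deg(285) = 2; N(285) = {404, 816}.
Vertex 481 has 2 neighbors: 576, 604.
Vertex 929 has 2 neighbors: 343, 898.
deg(370) = 2; N(370) = {708, 242}.
G on 45 vertices is 2-regular; the odd cycle C_{45}.
The 23 distinct eigenvalues: [2.0, 1.9805, 1.9225, 1.8271, 1.6961, 1.5321, 1.3383, 1.1184, 0.8767, 0.618, 0.3473, 0.0698, -0.2091, -0.4838, -0.7492, -1.0, -1.2313, -1.4387, -1.618, -1.7659, -1.8794, -1.9563, -1.9951].
With N=45: ϑ(G) = 45·(-(-1)*2*cos(pi/45))/(2−(-2*cos(pi/45))) = 45*cos(pi/45)/(cos(pi/45) + 1).
Numerically 22.47256215.
α=22, χ(Ḡ)=23; ϑ=45*cos(pi/45)/(cos(pi/45) + 1) lies between (both strict).

45*cos(pi/45)/(cos(pi/45) + 1)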